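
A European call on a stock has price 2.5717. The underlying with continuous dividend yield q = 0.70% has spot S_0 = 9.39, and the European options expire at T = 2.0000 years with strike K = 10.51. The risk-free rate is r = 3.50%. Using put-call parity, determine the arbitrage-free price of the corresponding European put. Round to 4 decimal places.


Answer: Put price = 3.1117

Derivation:
Put-call parity: C - P = S_0 * exp(-qT) - K * exp(-rT).
S_0 * exp(-qT) = 9.3900 * 0.98609754 = 9.25945594
K * exp(-rT) = 10.5100 * 0.93239382 = 9.79945905
P = C - S*exp(-qT) + K*exp(-rT)
P = 2.5717 - 9.25945594 + 9.79945905 = 3.1117


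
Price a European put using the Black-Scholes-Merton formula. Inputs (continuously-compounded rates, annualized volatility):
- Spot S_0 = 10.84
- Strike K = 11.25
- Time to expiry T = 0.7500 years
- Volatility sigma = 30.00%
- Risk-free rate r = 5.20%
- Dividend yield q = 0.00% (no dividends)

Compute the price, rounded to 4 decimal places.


Answer: Price = 1.1092

Derivation:
d1 = (ln(S/K) + (r - q + 0.5*sigma^2) * T) / (sigma * sqrt(T)) = 0.13712018
d2 = d1 - sigma * sqrt(T) = -0.12268744
exp(-rT) = 0.96175071; exp(-qT) = 1.00000000
P = K * exp(-rT) * N(-d2) - S_0 * exp(-qT) * N(-d1)
N(-d1) = 0.44546790; N(-d2) = 0.54882270
P = 11.2500 * 0.96175071 * 0.54882270 - 10.8400 * 1.00000000 * 0.44546790 = 1.1092


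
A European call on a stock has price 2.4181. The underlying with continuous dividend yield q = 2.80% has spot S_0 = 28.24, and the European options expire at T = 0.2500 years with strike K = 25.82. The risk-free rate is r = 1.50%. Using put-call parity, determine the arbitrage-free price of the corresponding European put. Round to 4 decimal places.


Put-call parity: C - P = S_0 * exp(-qT) - K * exp(-rT).
S_0 * exp(-qT) = 28.2400 * 0.99302444 = 28.04301027
K * exp(-rT) = 25.8200 * 0.99625702 = 25.72335632
P = C - S*exp(-qT) + K*exp(-rT)
P = 2.4181 - 28.04301027 + 25.72335632 = 0.0984

Answer: Put price = 0.0984


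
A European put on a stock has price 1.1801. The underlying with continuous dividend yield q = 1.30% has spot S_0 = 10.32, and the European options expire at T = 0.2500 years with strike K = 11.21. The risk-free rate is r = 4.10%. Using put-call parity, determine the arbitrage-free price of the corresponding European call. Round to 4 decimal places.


Put-call parity: C - P = S_0 * exp(-qT) - K * exp(-rT).
S_0 * exp(-qT) = 10.3200 * 0.99675528 = 10.28651444
K * exp(-rT) = 11.2100 * 0.98980235 = 11.09568437
C = P + S*exp(-qT) - K*exp(-rT)
C = 1.1801 + 10.28651444 - 11.09568437 = 0.3709

Answer: Call price = 0.3709


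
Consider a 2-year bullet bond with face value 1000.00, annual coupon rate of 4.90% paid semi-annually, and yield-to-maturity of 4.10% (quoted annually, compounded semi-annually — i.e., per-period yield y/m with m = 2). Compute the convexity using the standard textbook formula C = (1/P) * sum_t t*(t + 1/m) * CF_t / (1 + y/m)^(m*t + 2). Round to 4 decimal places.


Coupon per period c = face * coupon_rate / m = 24.500000
Periods per year m = 2; per-period yield y/m = 0.020500
Number of cashflows N = 4
Cashflows (t years, CF_t, discount factor 1/(1+y/m)^(m*t), PV):
  t = 0.5000: CF_t = 24.500000, DF = 0.979912, PV = 24.007839
  t = 1.0000: CF_t = 24.500000, DF = 0.960227, PV = 23.525565
  t = 1.5000: CF_t = 24.500000, DF = 0.940938, PV = 23.052979
  t = 2.0000: CF_t = 1024.500000, DF = 0.922036, PV = 944.626069
Price P = sum_t PV_t = 1015.212452
Convexity numerator sum_t t*(t + 1/m) * CF_t / (1+y/m)^(m*t + 2):
  t = 0.5000: term = 11.526490
  t = 1.0000: term = 33.884830
  t = 1.5000: term = 66.408289
  t = 2.0000: term = 4535.277995
Convexity = (1/P) * sum = 4647.097603 / 1015.212452 = 4.577463

Answer: Convexity = 4.5775


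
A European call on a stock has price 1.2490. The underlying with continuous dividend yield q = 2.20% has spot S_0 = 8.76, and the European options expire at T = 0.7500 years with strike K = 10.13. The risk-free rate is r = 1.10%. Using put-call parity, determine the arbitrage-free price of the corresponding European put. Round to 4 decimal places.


Put-call parity: C - P = S_0 * exp(-qT) - K * exp(-rT).
S_0 * exp(-qT) = 8.7600 * 0.98363538 = 8.61664592
K * exp(-rT) = 10.1300 * 0.99178394 = 10.04677129
P = C - S*exp(-qT) + K*exp(-rT)
P = 1.2490 - 8.61664592 + 10.04677129 = 2.6791

Answer: Put price = 2.6791


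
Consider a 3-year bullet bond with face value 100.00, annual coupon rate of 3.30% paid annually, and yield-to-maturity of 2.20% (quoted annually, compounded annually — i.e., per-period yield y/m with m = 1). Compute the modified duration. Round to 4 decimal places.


Answer: Modified duration = 2.8442

Derivation:
Coupon per period c = face * coupon_rate / m = 3.300000
Periods per year m = 1; per-period yield y/m = 0.022000
Number of cashflows N = 3
Cashflows (t years, CF_t, discount factor 1/(1+y/m)^(m*t), PV):
  t = 1.0000: CF_t = 3.300000, DF = 0.978474, PV = 3.228963
  t = 2.0000: CF_t = 3.300000, DF = 0.957411, PV = 3.159455
  t = 3.0000: CF_t = 103.300000, DF = 0.936801, PV = 96.771536
Price P = sum_t PV_t = 103.159954
First compute Macaulay numerator sum_t t * PV_t:
  t * PV_t at t = 1.0000: 3.228963
  t * PV_t at t = 2.0000: 6.318910
  t * PV_t at t = 3.0000: 290.314608
Macaulay duration D = 299.862480 / 103.159954 = 2.906772
Modified duration = D / (1 + y/m) = 2.906772 / (1 + 0.022000) = 2.844200


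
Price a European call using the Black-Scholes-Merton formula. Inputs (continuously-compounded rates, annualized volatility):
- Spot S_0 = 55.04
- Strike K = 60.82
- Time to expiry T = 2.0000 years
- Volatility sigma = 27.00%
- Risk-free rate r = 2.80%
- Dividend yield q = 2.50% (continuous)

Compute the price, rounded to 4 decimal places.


Answer: Price = 5.9880

Derivation:
d1 = (ln(S/K) + (r - q + 0.5*sigma^2) * T) / (sigma * sqrt(T)) = -0.05488848
d2 = d1 - sigma * sqrt(T) = -0.43672614
exp(-rT) = 0.94553914; exp(-qT) = 0.95122942
C = S_0 * exp(-qT) * N(d1) - K * exp(-rT) * N(d2)
N(d1) = 0.47811366; N(d2) = 0.33115498
C = 55.0400 * 0.95122942 * 0.47811366 - 60.8200 * 0.94553914 * 0.33115498 = 5.9880


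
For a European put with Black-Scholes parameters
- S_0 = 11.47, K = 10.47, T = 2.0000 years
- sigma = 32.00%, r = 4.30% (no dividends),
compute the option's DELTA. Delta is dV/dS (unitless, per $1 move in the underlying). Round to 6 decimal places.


Answer: Delta = -0.268327

Derivation:
d1 = 0.6178807468; d2 = 0.1653324068
phi(d1) = 0.3296160318; exp(-qT) = 1.0000000000; exp(-rT) = 0.9175942312
N(-d1) = 0.2683269756
Delta = -exp(-qT) * N(-d1) = -1.0000000000 * 0.2683269756 = -0.268327


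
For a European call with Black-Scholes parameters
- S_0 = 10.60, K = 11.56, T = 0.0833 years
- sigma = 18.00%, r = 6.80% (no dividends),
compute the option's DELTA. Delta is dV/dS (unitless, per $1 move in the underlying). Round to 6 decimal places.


Answer: Delta = 0.062539

Derivation:
d1 = -1.5338068830; d2 = -1.5857580139
phi(d1) = 0.1230431330; exp(-qT) = 1.0000000000; exp(-rT) = 0.9943516125
N(d1) = 0.0625385846
Delta = exp(-qT) * N(d1) = 1.0000000000 * 0.0625385846 = 0.062539


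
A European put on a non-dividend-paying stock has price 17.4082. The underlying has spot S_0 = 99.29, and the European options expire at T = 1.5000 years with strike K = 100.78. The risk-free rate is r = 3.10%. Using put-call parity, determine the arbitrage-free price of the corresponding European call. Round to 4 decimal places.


Put-call parity: C - P = S_0 * exp(-qT) - K * exp(-rT).
S_0 * exp(-qT) = 99.2900 * 1.00000000 = 99.29000000
K * exp(-rT) = 100.7800 * 0.95456456 = 96.20101641
C = P + S*exp(-qT) - K*exp(-rT)
C = 17.4082 + 99.29000000 - 96.20101641 = 20.4972

Answer: Call price = 20.4972


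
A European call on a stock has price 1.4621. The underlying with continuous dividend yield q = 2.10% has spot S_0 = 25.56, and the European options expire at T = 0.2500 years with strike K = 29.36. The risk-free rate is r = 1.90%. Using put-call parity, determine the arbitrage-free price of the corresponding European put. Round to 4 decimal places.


Answer: Put price = 5.2568

Derivation:
Put-call parity: C - P = S_0 * exp(-qT) - K * exp(-rT).
S_0 * exp(-qT) = 25.5600 * 0.99476376 = 25.42616163
K * exp(-rT) = 29.3600 * 0.99526126 = 29.22087069
P = C - S*exp(-qT) + K*exp(-rT)
P = 1.4621 - 25.42616163 + 29.22087069 = 5.2568


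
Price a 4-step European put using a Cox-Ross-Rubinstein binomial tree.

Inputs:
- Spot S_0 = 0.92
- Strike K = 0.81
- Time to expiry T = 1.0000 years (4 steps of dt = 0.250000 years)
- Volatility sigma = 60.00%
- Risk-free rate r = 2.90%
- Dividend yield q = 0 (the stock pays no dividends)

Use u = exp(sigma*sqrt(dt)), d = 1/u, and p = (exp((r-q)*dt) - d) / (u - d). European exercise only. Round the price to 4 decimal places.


Answer: Price = V(0,0) = 0.1441

Derivation:
dt = T/N = 0.250000
u = exp(sigma*sqrt(dt)) = 1.349859; d = 1/u = 0.740818
p = (exp((r-q)*dt) - d) / (u - d) = 0.437505
Discount per step: exp(-r*dt) = 0.992776
Stock lattice S(k, i) with i counting down-moves:
  k=0: S(0,0) = 0.9200
  k=1: S(1,0) = 1.2419; S(1,1) = 0.6816
  k=2: S(2,0) = 1.6763; S(2,1) = 0.9200; S(2,2) = 0.5049
  k=3: S(3,0) = 2.2628; S(3,1) = 1.2419; S(3,2) = 0.6816; S(3,3) = 0.3740
  k=4: S(4,0) = 3.0545; S(4,1) = 1.6763; S(4,2) = 0.9200; S(4,3) = 0.5049; S(4,4) = 0.2771
Terminal payoffs V(N, i) = max(K - S_T, 0):
  V(4,0) = 0.000000; V(4,1) = 0.000000; V(4,2) = 0.000000; V(4,3) = 0.305093; V(4,4) = 0.532901
Backward induction: V(k, i) = exp(-r*dt) * [p * V(k+1, i) + (1-p) * V(k+1, i+1)].
  V(3,0) = exp(-r*dt) * [p*0.000000 + (1-p)*0.000000] = 0.000000
  V(3,1) = exp(-r*dt) * [p*0.000000 + (1-p)*0.000000] = 0.000000
  V(3,2) = exp(-r*dt) * [p*0.000000 + (1-p)*0.305093] = 0.170374
  V(3,3) = exp(-r*dt) * [p*0.305093 + (1-p)*0.532901] = 0.430105
  V(2,0) = exp(-r*dt) * [p*0.000000 + (1-p)*0.000000] = 0.000000
  V(2,1) = exp(-r*dt) * [p*0.000000 + (1-p)*0.170374] = 0.095142
  V(2,2) = exp(-r*dt) * [p*0.170374 + (1-p)*0.430105] = 0.314185
  V(1,0) = exp(-r*dt) * [p*0.000000 + (1-p)*0.095142] = 0.053130
  V(1,1) = exp(-r*dt) * [p*0.095142 + (1-p)*0.314185] = 0.216775
  V(0,0) = exp(-r*dt) * [p*0.053130 + (1-p)*0.216775] = 0.144131


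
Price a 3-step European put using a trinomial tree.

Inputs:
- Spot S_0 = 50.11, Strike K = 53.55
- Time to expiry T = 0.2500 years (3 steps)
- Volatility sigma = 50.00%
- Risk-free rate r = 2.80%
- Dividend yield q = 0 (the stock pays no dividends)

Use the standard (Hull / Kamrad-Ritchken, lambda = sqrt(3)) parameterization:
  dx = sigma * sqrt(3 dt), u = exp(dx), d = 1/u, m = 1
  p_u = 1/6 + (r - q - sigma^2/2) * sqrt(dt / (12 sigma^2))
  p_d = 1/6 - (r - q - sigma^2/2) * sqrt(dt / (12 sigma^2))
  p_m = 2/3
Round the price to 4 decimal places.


Answer: Price = V(0,0) = 6.8405

Derivation:
dt = T/N = 0.083333; dx = sigma*sqrt(3*dt) = 0.250000
u = exp(dx) = 1.284025; d = 1/u = 0.778801
p_u = 0.150500, p_m = 0.666667, p_d = 0.182833
Discount per step: exp(-r*dt) = 0.997669
Stock lattice S(k, j) with j the centered position index:
  k=0: S(0,+0) = 50.1100
  k=1: S(1,-1) = 39.0257; S(1,+0) = 50.1100; S(1,+1) = 64.3425
  k=2: S(2,-2) = 30.3933; S(2,-1) = 39.0257; S(2,+0) = 50.1100; S(2,+1) = 64.3425; S(2,+2) = 82.6174
  k=3: S(3,-3) = 23.6703; S(3,-2) = 30.3933; S(3,-1) = 39.0257; S(3,+0) = 50.1100; S(3,+1) = 64.3425; S(3,+2) = 82.6174; S(3,+3) = 106.0829
Terminal payoffs V(N, j) = max(K - S_T, 0):
  V(3,-3) = 29.879712; V(3,-2) = 23.156749; V(3,-1) = 14.524293; V(3,+0) = 3.440000; V(3,+1) = 0.000000; V(3,+2) = 0.000000; V(3,+3) = 0.000000
Backward induction: V(k, j) = exp(-r*dt) * [p_u * V(k+1, j+1) + p_m * V(k+1, j) + p_d * V(k+1, j-1)]
  V(2,-2) = exp(-r*dt) * [p_u*14.524293 + p_m*23.156749 + p_d*29.879712] = 23.032940
  V(2,-1) = exp(-r*dt) * [p_u*3.440000 + p_m*14.524293 + p_d*23.156749] = 14.400766
  V(2,+0) = exp(-r*dt) * [p_u*0.000000 + p_m*3.440000 + p_d*14.524293] = 4.937324
  V(2,+1) = exp(-r*dt) * [p_u*0.000000 + p_m*0.000000 + p_d*3.440000] = 0.627481
  V(2,+2) = exp(-r*dt) * [p_u*0.000000 + p_m*0.000000 + p_d*0.000000] = 0.000000
  V(1,-1) = exp(-r*dt) * [p_u*4.937324 + p_m*14.400766 + p_d*23.032940] = 14.520846
  V(1,+0) = exp(-r*dt) * [p_u*0.627481 + p_m*4.937324 + p_d*14.400766] = 6.004898
  V(1,+1) = exp(-r*dt) * [p_u*0.000000 + p_m*0.627481 + p_d*4.937324] = 1.317949
  V(0,+0) = exp(-r*dt) * [p_u*1.317949 + p_m*6.004898 + p_d*14.520846] = 6.840531


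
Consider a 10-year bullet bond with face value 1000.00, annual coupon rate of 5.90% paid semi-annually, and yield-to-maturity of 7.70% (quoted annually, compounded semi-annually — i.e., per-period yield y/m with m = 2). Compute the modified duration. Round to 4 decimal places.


Answer: Modified duration = 7.2301

Derivation:
Coupon per period c = face * coupon_rate / m = 29.500000
Periods per year m = 2; per-period yield y/m = 0.038500
Number of cashflows N = 20
Cashflows (t years, CF_t, discount factor 1/(1+y/m)^(m*t), PV):
  t = 0.5000: CF_t = 29.500000, DF = 0.962927, PV = 28.406355
  t = 1.0000: CF_t = 29.500000, DF = 0.927229, PV = 27.353255
  t = 1.5000: CF_t = 29.500000, DF = 0.892854, PV = 26.339196
  t = 2.0000: CF_t = 29.500000, DF = 0.859754, PV = 25.362731
  t = 2.5000: CF_t = 29.500000, DF = 0.827880, PV = 24.422466
  t = 3.0000: CF_t = 29.500000, DF = 0.797188, PV = 23.517059
  t = 3.5000: CF_t = 29.500000, DF = 0.767635, PV = 22.645218
  t = 4.0000: CF_t = 29.500000, DF = 0.739176, PV = 21.805699
  t = 4.5000: CF_t = 29.500000, DF = 0.711773, PV = 20.997303
  t = 5.0000: CF_t = 29.500000, DF = 0.685386, PV = 20.218876
  t = 5.5000: CF_t = 29.500000, DF = 0.659977, PV = 19.469308
  t = 6.0000: CF_t = 29.500000, DF = 0.635509, PV = 18.747528
  t = 6.5000: CF_t = 29.500000, DF = 0.611949, PV = 18.052506
  t = 7.0000: CF_t = 29.500000, DF = 0.589263, PV = 17.383251
  t = 7.5000: CF_t = 29.500000, DF = 0.567417, PV = 16.738807
  t = 8.0000: CF_t = 29.500000, DF = 0.546381, PV = 16.118254
  t = 8.5000: CF_t = 29.500000, DF = 0.526126, PV = 15.520707
  t = 9.0000: CF_t = 29.500000, DF = 0.506621, PV = 14.945312
  t = 9.5000: CF_t = 29.500000, DF = 0.487839, PV = 14.391249
  t = 10.0000: CF_t = 1029.500000, DF = 0.469753, PV = 483.611181
Price P = sum_t PV_t = 876.046262
First compute Macaulay numerator sum_t t * PV_t:
  t * PV_t at t = 0.5000: 14.203178
  t * PV_t at t = 1.0000: 27.353255
  t * PV_t at t = 1.5000: 39.508794
  t * PV_t at t = 2.0000: 50.725462
  t * PV_t at t = 2.5000: 61.056165
  t * PV_t at t = 3.0000: 70.551177
  t * PV_t at t = 3.5000: 79.258264
  t * PV_t at t = 4.0000: 87.222795
  t * PV_t at t = 4.5000: 94.487862
  t * PV_t at t = 5.0000: 101.094380
  t * PV_t at t = 5.5000: 107.081192
  t * PV_t at t = 6.0000: 112.485167
  t * PV_t at t = 6.5000: 117.341291
  t * PV_t at t = 7.0000: 121.682758
  t * PV_t at t = 7.5000: 125.541053
  t * PV_t at t = 8.0000: 128.946034
  t * PV_t at t = 8.5000: 131.926010
  t * PV_t at t = 9.0000: 134.507812
  t * PV_t at t = 9.5000: 136.716869
  t * PV_t at t = 10.0000: 4836.111815
Macaulay duration D = 6577.801331 / 876.046262 = 7.508509
Modified duration = D / (1 + y/m) = 7.508509 / (1 + 0.038500) = 7.230148


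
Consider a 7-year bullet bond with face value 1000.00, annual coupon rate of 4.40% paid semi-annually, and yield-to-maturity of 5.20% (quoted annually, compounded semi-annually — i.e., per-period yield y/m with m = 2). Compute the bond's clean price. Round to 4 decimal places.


Coupon per period c = face * coupon_rate / m = 22.000000
Periods per year m = 2; per-period yield y/m = 0.026000
Number of cashflows N = 14
Cashflows (t years, CF_t, discount factor 1/(1+y/m)^(m*t), PV):
  t = 0.5000: CF_t = 22.000000, DF = 0.974659, PV = 21.442495
  t = 1.0000: CF_t = 22.000000, DF = 0.949960, PV = 20.899118
  t = 1.5000: CF_t = 22.000000, DF = 0.925887, PV = 20.369511
  t = 2.0000: CF_t = 22.000000, DF = 0.902424, PV = 19.853324
  t = 2.5000: CF_t = 22.000000, DF = 0.879555, PV = 19.350219
  t = 3.0000: CF_t = 22.000000, DF = 0.857266, PV = 18.859862
  t = 3.5000: CF_t = 22.000000, DF = 0.835542, PV = 18.381932
  t = 4.0000: CF_t = 22.000000, DF = 0.814369, PV = 17.916113
  t = 4.5000: CF_t = 22.000000, DF = 0.793732, PV = 17.462099
  t = 5.0000: CF_t = 22.000000, DF = 0.773618, PV = 17.019589
  t = 5.5000: CF_t = 22.000000, DF = 0.754013, PV = 16.588294
  t = 6.0000: CF_t = 22.000000, DF = 0.734906, PV = 16.167927
  t = 6.5000: CF_t = 22.000000, DF = 0.716282, PV = 15.758214
  t = 7.0000: CF_t = 1022.000000, DF = 0.698131, PV = 713.489925
Price P = sum_t PV_t = 953.558622

Answer: Price = 953.5586


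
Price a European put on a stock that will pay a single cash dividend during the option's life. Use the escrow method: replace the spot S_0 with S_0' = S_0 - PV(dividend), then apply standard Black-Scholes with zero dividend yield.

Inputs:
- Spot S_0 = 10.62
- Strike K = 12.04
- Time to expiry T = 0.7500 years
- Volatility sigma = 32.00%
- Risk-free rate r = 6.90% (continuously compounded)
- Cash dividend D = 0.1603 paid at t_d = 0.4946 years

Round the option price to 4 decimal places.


Answer: Price = 1.7510

Derivation:
PV(D) = D * exp(-r * t_d) = 0.1603 * 0.96644837 = 0.15492167
S_0' = S_0 - PV(D) = 10.6200 - 0.15492167 = 10.46507833
d1 = (ln(S_0'/K) + (r + sigma^2/2)*T) / (sigma*sqrt(T)) = -0.18056846
d2 = d1 - sigma*sqrt(T) = -0.45769659
exp(-rT) = 0.94956623
N(-d1) = 0.57164684; N(-d2) = 0.67641478
P = K * exp(-rT) * N(-d2) - S_0' * N(-d1) = 12.0400 * 0.94956623 * 0.67641478 - 10.46507833 * 0.57164684 = 1.7510


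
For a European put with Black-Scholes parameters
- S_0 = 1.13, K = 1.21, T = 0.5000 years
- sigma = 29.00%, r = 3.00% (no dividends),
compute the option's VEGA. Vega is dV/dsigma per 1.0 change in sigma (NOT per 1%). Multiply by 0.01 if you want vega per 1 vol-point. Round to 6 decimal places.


d1 = -0.1578931741; d2 = -0.3629541406
phi(d1) = 0.3940002795; exp(-qT) = 1.0000000000; exp(-rT) = 0.9851119396
Vega = S * exp(-qT) * phi(d1) * sqrt(T) = 1.1300 * 1.0000000000 * 0.3940002795 * 0.7071067812 = 0.314818

Answer: Vega = 0.314818


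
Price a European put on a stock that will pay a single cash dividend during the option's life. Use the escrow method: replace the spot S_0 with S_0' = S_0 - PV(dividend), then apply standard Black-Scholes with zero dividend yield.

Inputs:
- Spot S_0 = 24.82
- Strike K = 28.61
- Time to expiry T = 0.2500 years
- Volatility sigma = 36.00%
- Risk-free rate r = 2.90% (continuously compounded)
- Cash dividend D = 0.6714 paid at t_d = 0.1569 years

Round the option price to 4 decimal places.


Answer: Price = 4.7232

Derivation:
PV(D) = D * exp(-r * t_d) = 0.6714 * 0.99546024 = 0.66835200
S_0' = S_0 - PV(D) = 24.8200 - 0.66835200 = 24.15164800
d1 = (ln(S_0'/K) + (r + sigma^2/2)*T) / (sigma*sqrt(T)) = -0.81085383
d2 = d1 - sigma*sqrt(T) = -0.99085383
exp(-rT) = 0.99277622
N(-d1) = 0.79127519; N(-d2) = 0.83912152
P = K * exp(-rT) * N(-d2) - S_0' * N(-d1) = 28.6100 * 0.99277622 * 0.83912152 - 24.15164800 * 0.79127519 = 4.7232


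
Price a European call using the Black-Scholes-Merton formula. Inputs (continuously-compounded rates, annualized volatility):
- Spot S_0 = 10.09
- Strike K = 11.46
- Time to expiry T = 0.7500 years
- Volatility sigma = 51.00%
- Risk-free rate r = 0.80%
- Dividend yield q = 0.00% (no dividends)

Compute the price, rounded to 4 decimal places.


d1 = (ln(S/K) + (r - q + 0.5*sigma^2) * T) / (sigma * sqrt(T)) = -0.05384160
d2 = d1 - sigma * sqrt(T) = -0.49551455
exp(-rT) = 0.99401796; exp(-qT) = 1.00000000
C = S_0 * exp(-qT) * N(d1) - K * exp(-rT) * N(d2)
N(d1) = 0.47853068; N(d2) = 0.31011848
C = 10.0900 * 1.00000000 * 0.47853068 - 11.4600 * 0.99401796 * 0.31011848 = 1.2957

Answer: Price = 1.2957


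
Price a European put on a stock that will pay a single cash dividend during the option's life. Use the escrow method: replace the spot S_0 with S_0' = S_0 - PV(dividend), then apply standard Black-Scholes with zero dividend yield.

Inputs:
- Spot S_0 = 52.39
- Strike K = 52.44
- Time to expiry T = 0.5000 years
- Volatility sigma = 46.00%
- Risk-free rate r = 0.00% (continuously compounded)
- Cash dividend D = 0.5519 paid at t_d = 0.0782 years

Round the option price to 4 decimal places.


Answer: Price = 7.0412

Derivation:
PV(D) = D * exp(-r * t_d) = 0.5519 * 1.00000000 = 0.55190000
S_0' = S_0 - PV(D) = 52.3900 - 0.55190000 = 51.83810000
d1 = (ln(S_0'/K) + (r + sigma^2/2)*T) / (sigma*sqrt(T)) = 0.12714315
d2 = d1 - sigma*sqrt(T) = -0.19812597
exp(-rT) = 1.00000000
N(-d1) = 0.44941355; N(-d2) = 0.57852675
P = K * exp(-rT) * N(-d2) - S_0' * N(-d1) = 52.4400 * 1.00000000 * 0.57852675 - 51.83810000 * 0.44941355 = 7.0412


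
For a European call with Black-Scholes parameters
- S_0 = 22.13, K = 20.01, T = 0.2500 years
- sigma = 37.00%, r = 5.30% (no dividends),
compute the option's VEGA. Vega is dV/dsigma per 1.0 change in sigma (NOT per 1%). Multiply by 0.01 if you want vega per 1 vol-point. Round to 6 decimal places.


Answer: Vega = 3.434574

Derivation:
d1 = 0.7084567863; d2 = 0.5234567863
phi(d1) = 0.3103998288; exp(-qT) = 1.0000000000; exp(-rT) = 0.9868373948
Vega = S * exp(-qT) * phi(d1) * sqrt(T) = 22.1300 * 1.0000000000 * 0.3103998288 * 0.5000000000 = 3.434574


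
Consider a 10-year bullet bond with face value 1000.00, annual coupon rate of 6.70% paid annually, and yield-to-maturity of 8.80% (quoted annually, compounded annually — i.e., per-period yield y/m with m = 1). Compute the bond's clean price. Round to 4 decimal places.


Answer: Price = 864.0346

Derivation:
Coupon per period c = face * coupon_rate / m = 67.000000
Periods per year m = 1; per-period yield y/m = 0.088000
Number of cashflows N = 10
Cashflows (t years, CF_t, discount factor 1/(1+y/m)^(m*t), PV):
  t = 1.0000: CF_t = 67.000000, DF = 0.919118, PV = 61.580882
  t = 2.0000: CF_t = 67.000000, DF = 0.844777, PV = 56.600076
  t = 3.0000: CF_t = 67.000000, DF = 0.776450, PV = 52.022128
  t = 4.0000: CF_t = 67.000000, DF = 0.713649, PV = 47.814456
  t = 5.0000: CF_t = 67.000000, DF = 0.655927, PV = 43.947111
  t = 6.0000: CF_t = 67.000000, DF = 0.602874, PV = 40.392565
  t = 7.0000: CF_t = 67.000000, DF = 0.554112, PV = 37.125519
  t = 8.0000: CF_t = 67.000000, DF = 0.509294, PV = 34.122720
  t = 9.0000: CF_t = 67.000000, DF = 0.468101, PV = 31.362794
  t = 10.0000: CF_t = 1067.000000, DF = 0.430240, PV = 459.066356
Price P = sum_t PV_t = 864.034607


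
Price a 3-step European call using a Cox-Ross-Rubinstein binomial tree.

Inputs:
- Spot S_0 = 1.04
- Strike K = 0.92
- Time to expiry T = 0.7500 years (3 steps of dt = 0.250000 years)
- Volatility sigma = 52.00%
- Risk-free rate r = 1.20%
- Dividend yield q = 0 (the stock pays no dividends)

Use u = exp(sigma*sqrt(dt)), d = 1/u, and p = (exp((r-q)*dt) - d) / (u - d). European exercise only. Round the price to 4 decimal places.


Answer: Price = V(0,0) = 0.2533

Derivation:
dt = T/N = 0.250000
u = exp(sigma*sqrt(dt)) = 1.296930; d = 1/u = 0.771052
p = (exp((r-q)*dt) - d) / (u - d) = 0.441077
Discount per step: exp(-r*dt) = 0.997004
Stock lattice S(k, i) with i counting down-moves:
  k=0: S(0,0) = 1.0400
  k=1: S(1,0) = 1.3488; S(1,1) = 0.8019
  k=2: S(2,0) = 1.7493; S(2,1) = 1.0400; S(2,2) = 0.6183
  k=3: S(3,0) = 2.2687; S(3,1) = 1.3488; S(3,2) = 0.8019; S(3,3) = 0.4767
Terminal payoffs V(N, i) = max(S_T - K, 0):
  V(3,0) = 1.348731; V(3,1) = 0.428807; V(3,2) = 0.000000; V(3,3) = 0.000000
Backward induction: V(k, i) = exp(-r*dt) * [p * V(k+1, i) + (1-p) * V(k+1, i+1)].
  V(2,0) = exp(-r*dt) * [p*1.348731 + (1-p)*0.428807] = 0.832065
  V(2,1) = exp(-r*dt) * [p*0.428807 + (1-p)*0.000000] = 0.188570
  V(2,2) = exp(-r*dt) * [p*0.000000 + (1-p)*0.000000] = 0.000000
  V(1,0) = exp(-r*dt) * [p*0.832065 + (1-p)*0.188570] = 0.470986
  V(1,1) = exp(-r*dt) * [p*0.188570 + (1-p)*0.000000] = 0.082925
  V(0,0) = exp(-r*dt) * [p*0.470986 + (1-p)*0.082925] = 0.253329


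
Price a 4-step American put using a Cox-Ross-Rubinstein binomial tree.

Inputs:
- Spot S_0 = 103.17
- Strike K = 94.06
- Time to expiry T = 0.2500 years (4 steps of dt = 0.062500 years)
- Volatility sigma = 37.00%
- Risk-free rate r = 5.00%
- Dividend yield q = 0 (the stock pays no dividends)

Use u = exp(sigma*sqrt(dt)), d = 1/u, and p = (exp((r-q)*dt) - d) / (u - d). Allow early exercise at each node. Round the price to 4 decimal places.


Answer: Price = V(0,0) = 3.6200

Derivation:
dt = T/N = 0.062500
u = exp(sigma*sqrt(dt)) = 1.096913; d = 1/u = 0.911649
p = (exp((r-q)*dt) - d) / (u - d) = 0.493786
Discount per step: exp(-r*dt) = 0.996880
Stock lattice S(k, i) with i counting down-moves:
  k=0: S(0,0) = 103.1700
  k=1: S(1,0) = 113.1685; S(1,1) = 94.0548
  k=2: S(2,0) = 124.1360; S(2,1) = 103.1700; S(2,2) = 85.7450
  k=3: S(3,0) = 136.1665; S(3,1) = 113.1685; S(3,2) = 94.0548; S(3,3) = 78.1694
  k=4: S(4,0) = 149.3628; S(4,1) = 124.1360; S(4,2) = 103.1700; S(4,3) = 85.7450; S(4,4) = 71.2631
Terminal payoffs V(N, i) = max(K - S_T, 0):
  V(4,0) = 0.000000; V(4,1) = 0.000000; V(4,2) = 0.000000; V(4,3) = 8.314971; V(4,4) = 22.796939
Backward induction: V(k, i) = exp(-r*dt) * [p * V(k+1, i) + (1-p) * V(k+1, i+1)]; then take max(V_cont, immediate exercise) for American.
  V(3,0) = exp(-r*dt) * [p*0.000000 + (1-p)*0.000000] = 0.000000; exercise = 0.000000; V(3,0) = max -> 0.000000
  V(3,1) = exp(-r*dt) * [p*0.000000 + (1-p)*0.000000] = 0.000000; exercise = 0.000000; V(3,1) = max -> 0.000000
  V(3,2) = exp(-r*dt) * [p*0.000000 + (1-p)*8.314971] = 4.196024; exercise = 0.005151; V(3,2) = max -> 4.196024
  V(3,3) = exp(-r*dt) * [p*8.314971 + (1-p)*22.796939] = 15.597133; exercise = 15.890612; V(3,3) = max -> 15.890612
  V(2,0) = exp(-r*dt) * [p*0.000000 + (1-p)*0.000000] = 0.000000; exercise = 0.000000; V(2,0) = max -> 0.000000
  V(2,1) = exp(-r*dt) * [p*0.000000 + (1-p)*4.196024] = 2.117460; exercise = 0.000000; V(2,1) = max -> 2.117460
  V(2,2) = exp(-r*dt) * [p*4.196024 + (1-p)*15.890612] = 10.084429; exercise = 8.314971; V(2,2) = max -> 10.084429
  V(1,0) = exp(-r*dt) * [p*0.000000 + (1-p)*2.117460] = 1.068544; exercise = 0.000000; V(1,0) = max -> 1.068544
  V(1,1) = exp(-r*dt) * [p*2.117460 + (1-p)*10.084429] = 6.131264; exercise = 0.005151; V(1,1) = max -> 6.131264
  V(0,0) = exp(-r*dt) * [p*1.068544 + (1-p)*6.131264] = 3.620035; exercise = 0.000000; V(0,0) = max -> 3.620035


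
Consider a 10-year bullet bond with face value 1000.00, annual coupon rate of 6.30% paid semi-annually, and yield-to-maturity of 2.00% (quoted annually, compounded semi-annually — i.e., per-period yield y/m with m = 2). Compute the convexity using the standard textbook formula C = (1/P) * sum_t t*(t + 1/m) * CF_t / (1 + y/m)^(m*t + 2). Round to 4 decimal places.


Coupon per period c = face * coupon_rate / m = 31.500000
Periods per year m = 2; per-period yield y/m = 0.010000
Number of cashflows N = 20
Cashflows (t years, CF_t, discount factor 1/(1+y/m)^(m*t), PV):
  t = 0.5000: CF_t = 31.500000, DF = 0.990099, PV = 31.188119
  t = 1.0000: CF_t = 31.500000, DF = 0.980296, PV = 30.879326
  t = 1.5000: CF_t = 31.500000, DF = 0.970590, PV = 30.573590
  t = 2.0000: CF_t = 31.500000, DF = 0.960980, PV = 30.270881
  t = 2.5000: CF_t = 31.500000, DF = 0.951466, PV = 29.971169
  t = 3.0000: CF_t = 31.500000, DF = 0.942045, PV = 29.674425
  t = 3.5000: CF_t = 31.500000, DF = 0.932718, PV = 29.380619
  t = 4.0000: CF_t = 31.500000, DF = 0.923483, PV = 29.089722
  t = 4.5000: CF_t = 31.500000, DF = 0.914340, PV = 28.801704
  t = 5.0000: CF_t = 31.500000, DF = 0.905287, PV = 28.516539
  t = 5.5000: CF_t = 31.500000, DF = 0.896324, PV = 28.234197
  t = 6.0000: CF_t = 31.500000, DF = 0.887449, PV = 27.954651
  t = 6.5000: CF_t = 31.500000, DF = 0.878663, PV = 27.677872
  t = 7.0000: CF_t = 31.500000, DF = 0.869963, PV = 27.403834
  t = 7.5000: CF_t = 31.500000, DF = 0.861349, PV = 27.132508
  t = 8.0000: CF_t = 31.500000, DF = 0.852821, PV = 26.863870
  t = 8.5000: CF_t = 31.500000, DF = 0.844377, PV = 26.597891
  t = 9.0000: CF_t = 31.500000, DF = 0.836017, PV = 26.334545
  t = 9.5000: CF_t = 31.500000, DF = 0.827740, PV = 26.073807
  t = 10.0000: CF_t = 1031.500000, DF = 0.819544, PV = 845.360121
Price P = sum_t PV_t = 1387.979389
Convexity numerator sum_t t*(t + 1/m) * CF_t / (1+y/m)^(m*t + 2):
  t = 0.5000: term = 15.286795
  t = 1.0000: term = 45.406321
  t = 1.5000: term = 89.913507
  t = 2.0000: term = 148.372125
  t = 2.5000: term = 220.354640
  t = 3.0000: term = 305.442076
  t = 3.5000: term = 403.223862
  t = 4.0000: term = 513.297703
  t = 4.5000: term = 635.269435
  t = 5.0000: term = 768.752891
  t = 5.5000: term = 913.369772
  t = 6.0000: term = 1068.749508
  t = 6.5000: term = 1234.529135
  t = 7.0000: term = 1410.353162
  t = 7.5000: term = 1595.873451
  t = 8.0000: term = 1790.749087
  t = 8.5000: term = 1994.646260
  t = 9.0000: term = 2207.238145
  t = 9.5000: term = 2428.204780
  t = 10.0000: term = 87013.834645
Convexity = (1/P) * sum = 104802.867301 / 1387.979389 = 75.507510

Answer: Convexity = 75.5075


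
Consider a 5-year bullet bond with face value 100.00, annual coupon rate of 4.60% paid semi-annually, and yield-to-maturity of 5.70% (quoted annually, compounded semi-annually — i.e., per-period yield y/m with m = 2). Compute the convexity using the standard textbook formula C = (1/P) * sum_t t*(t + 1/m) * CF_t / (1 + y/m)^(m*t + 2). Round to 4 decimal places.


Answer: Convexity = 22.6249

Derivation:
Coupon per period c = face * coupon_rate / m = 2.300000
Periods per year m = 2; per-period yield y/m = 0.028500
Number of cashflows N = 10
Cashflows (t years, CF_t, discount factor 1/(1+y/m)^(m*t), PV):
  t = 0.5000: CF_t = 2.300000, DF = 0.972290, PV = 2.236266
  t = 1.0000: CF_t = 2.300000, DF = 0.945347, PV = 2.174299
  t = 1.5000: CF_t = 2.300000, DF = 0.919152, PV = 2.114049
  t = 2.0000: CF_t = 2.300000, DF = 0.893682, PV = 2.055468
  t = 2.5000: CF_t = 2.300000, DF = 0.868917, PV = 1.998510
  t = 3.0000: CF_t = 2.300000, DF = 0.844840, PV = 1.943131
  t = 3.5000: CF_t = 2.300000, DF = 0.821429, PV = 1.889286
  t = 4.0000: CF_t = 2.300000, DF = 0.798667, PV = 1.836934
  t = 4.5000: CF_t = 2.300000, DF = 0.776536, PV = 1.786032
  t = 5.0000: CF_t = 102.300000, DF = 0.755018, PV = 77.238294
Price P = sum_t PV_t = 95.272268
Convexity numerator sum_t t*(t + 1/m) * CF_t / (1+y/m)^(m*t + 2):
  t = 0.5000: term = 1.057024
  t = 1.0000: term = 3.083202
  t = 1.5000: term = 5.995530
  t = 2.0000: term = 9.715655
  t = 2.5000: term = 14.169647
  t = 3.0000: term = 19.287803
  t = 3.5000: term = 25.004444
  t = 4.0000: term = 31.257726
  t = 4.5000: term = 37.989458
  t = 5.0000: term = 2007.967944
Convexity = (1/P) * sum = 2155.528433 / 95.272268 = 22.624930


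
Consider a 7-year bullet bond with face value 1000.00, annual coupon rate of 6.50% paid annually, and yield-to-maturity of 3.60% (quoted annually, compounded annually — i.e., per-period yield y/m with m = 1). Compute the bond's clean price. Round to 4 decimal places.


Coupon per period c = face * coupon_rate / m = 65.000000
Periods per year m = 1; per-period yield y/m = 0.036000
Number of cashflows N = 7
Cashflows (t years, CF_t, discount factor 1/(1+y/m)^(m*t), PV):
  t = 1.0000: CF_t = 65.000000, DF = 0.965251, PV = 62.741313
  t = 2.0000: CF_t = 65.000000, DF = 0.931709, PV = 60.561113
  t = 3.0000: CF_t = 65.000000, DF = 0.899333, PV = 58.456672
  t = 4.0000: CF_t = 65.000000, DF = 0.868082, PV = 56.425360
  t = 5.0000: CF_t = 65.000000, DF = 0.837917, PV = 54.464633
  t = 6.0000: CF_t = 65.000000, DF = 0.808801, PV = 52.572039
  t = 7.0000: CF_t = 1065.000000, DF = 0.780696, PV = 831.440777
Price P = sum_t PV_t = 1176.661906

Answer: Price = 1176.6619


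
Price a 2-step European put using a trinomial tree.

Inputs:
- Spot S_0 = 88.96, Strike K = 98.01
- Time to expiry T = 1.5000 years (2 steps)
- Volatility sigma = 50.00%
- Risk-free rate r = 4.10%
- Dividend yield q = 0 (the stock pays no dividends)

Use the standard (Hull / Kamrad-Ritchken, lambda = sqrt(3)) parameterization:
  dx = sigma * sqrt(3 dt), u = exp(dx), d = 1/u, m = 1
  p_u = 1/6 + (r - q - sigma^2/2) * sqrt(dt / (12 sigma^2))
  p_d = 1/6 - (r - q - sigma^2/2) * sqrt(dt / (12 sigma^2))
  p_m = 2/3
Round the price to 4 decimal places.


dt = T/N = 0.750000; dx = sigma*sqrt(3*dt) = 0.750000
u = exp(dx) = 2.117000; d = 1/u = 0.472367
p_u = 0.124667, p_m = 0.666667, p_d = 0.208667
Discount per step: exp(-r*dt) = 0.969718
Stock lattice S(k, j) with j the centered position index:
  k=0: S(0,+0) = 88.9600
  k=1: S(1,-1) = 42.0217; S(1,+0) = 88.9600; S(1,+1) = 188.3283
  k=2: S(2,-2) = 19.8497; S(2,-1) = 42.0217; S(2,+0) = 88.9600; S(2,+1) = 188.3283; S(2,+2) = 398.6911
Terminal payoffs V(N, j) = max(K - S_T, 0):
  V(2,-2) = 78.160341; V(2,-1) = 55.988271; V(2,+0) = 9.050000; V(2,+1) = 0.000000; V(2,+2) = 0.000000
Backward induction: V(k, j) = exp(-r*dt) * [p_u * V(k+1, j+1) + p_m * V(k+1, j) + p_d * V(k+1, j-1)]
  V(1,-1) = exp(-r*dt) * [p_u*9.050000 + p_m*55.988271 + p_d*78.160341] = 53.104865
  V(1,+0) = exp(-r*dt) * [p_u*0.000000 + p_m*9.050000 + p_d*55.988271] = 17.179736
  V(1,+1) = exp(-r*dt) * [p_u*0.000000 + p_m*0.000000 + p_d*9.050000] = 1.831248
  V(0,+0) = exp(-r*dt) * [p_u*1.831248 + p_m*17.179736 + p_d*53.104865] = 22.073368

Answer: Price = V(0,0) = 22.0734


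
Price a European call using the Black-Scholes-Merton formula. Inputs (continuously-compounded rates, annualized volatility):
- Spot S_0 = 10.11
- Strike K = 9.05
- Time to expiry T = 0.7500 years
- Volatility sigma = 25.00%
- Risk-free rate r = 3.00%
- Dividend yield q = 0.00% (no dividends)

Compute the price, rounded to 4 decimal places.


d1 = (ln(S/K) + (r - q + 0.5*sigma^2) * T) / (sigma * sqrt(T)) = 0.72375602
d2 = d1 - sigma * sqrt(T) = 0.50724967
exp(-rT) = 0.97775124; exp(-qT) = 1.00000000
C = S_0 * exp(-qT) * N(d1) - K * exp(-rT) * N(d2)
N(d1) = 0.76539223; N(d2) = 0.69401018
C = 10.1100 * 1.00000000 * 0.76539223 - 9.0500 * 0.97775124 * 0.69401018 = 1.5971

Answer: Price = 1.5971


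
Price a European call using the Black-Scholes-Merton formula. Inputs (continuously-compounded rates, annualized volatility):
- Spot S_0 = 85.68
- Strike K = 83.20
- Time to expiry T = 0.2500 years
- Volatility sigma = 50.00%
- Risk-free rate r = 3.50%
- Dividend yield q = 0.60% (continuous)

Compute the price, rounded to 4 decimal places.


d1 = (ln(S/K) + (r - q + 0.5*sigma^2) * T) / (sigma * sqrt(T)) = 0.27148831
d2 = d1 - sigma * sqrt(T) = 0.02148831
exp(-rT) = 0.99128817; exp(-qT) = 0.99850112
C = S_0 * exp(-qT) * N(d1) - K * exp(-rT) * N(d2)
N(d1) = 0.60699226; N(d2) = 0.50857194
C = 85.6800 * 0.99850112 * 0.60699226 - 83.2000 * 0.99128817 * 0.50857194 = 9.9846

Answer: Price = 9.9846


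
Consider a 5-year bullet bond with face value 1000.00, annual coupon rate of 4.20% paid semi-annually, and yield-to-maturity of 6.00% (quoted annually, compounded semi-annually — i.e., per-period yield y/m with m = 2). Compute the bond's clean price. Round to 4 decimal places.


Answer: Price = 923.2282

Derivation:
Coupon per period c = face * coupon_rate / m = 21.000000
Periods per year m = 2; per-period yield y/m = 0.030000
Number of cashflows N = 10
Cashflows (t years, CF_t, discount factor 1/(1+y/m)^(m*t), PV):
  t = 0.5000: CF_t = 21.000000, DF = 0.970874, PV = 20.388350
  t = 1.0000: CF_t = 21.000000, DF = 0.942596, PV = 19.794514
  t = 1.5000: CF_t = 21.000000, DF = 0.915142, PV = 19.217975
  t = 2.0000: CF_t = 21.000000, DF = 0.888487, PV = 18.658228
  t = 2.5000: CF_t = 21.000000, DF = 0.862609, PV = 18.114784
  t = 3.0000: CF_t = 21.000000, DF = 0.837484, PV = 17.587169
  t = 3.5000: CF_t = 21.000000, DF = 0.813092, PV = 17.074922
  t = 4.0000: CF_t = 21.000000, DF = 0.789409, PV = 16.577594
  t = 4.5000: CF_t = 21.000000, DF = 0.766417, PV = 16.094751
  t = 5.0000: CF_t = 1021.000000, DF = 0.744094, PV = 759.719887
Price P = sum_t PV_t = 923.228174


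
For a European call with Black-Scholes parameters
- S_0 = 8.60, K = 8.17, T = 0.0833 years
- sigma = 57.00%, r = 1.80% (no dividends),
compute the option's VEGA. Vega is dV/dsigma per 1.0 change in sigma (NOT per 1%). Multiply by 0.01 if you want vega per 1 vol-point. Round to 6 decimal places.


Answer: Vega = 0.912927

Derivation:
d1 = 0.4031609480; d2 = 0.2386490335
phi(d1) = 0.3678029640; exp(-qT) = 1.0000000000; exp(-rT) = 0.9985017235
Vega = S * exp(-qT) * phi(d1) * sqrt(T) = 8.6000 * 1.0000000000 * 0.3678029640 * 0.2886173938 = 0.912927


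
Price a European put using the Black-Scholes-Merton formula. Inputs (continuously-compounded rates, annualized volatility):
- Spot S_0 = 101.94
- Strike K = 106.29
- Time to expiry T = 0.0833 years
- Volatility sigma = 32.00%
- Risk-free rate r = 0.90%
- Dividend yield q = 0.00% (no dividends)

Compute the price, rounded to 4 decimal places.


Answer: Price = 6.3405

Derivation:
d1 = (ln(S/K) + (r - q + 0.5*sigma^2) * T) / (sigma * sqrt(T)) = -0.39814976
d2 = d1 - sigma * sqrt(T) = -0.49050732
exp(-rT) = 0.99925058; exp(-qT) = 1.00000000
P = K * exp(-rT) * N(-d2) - S_0 * exp(-qT) * N(-d1)
N(-d1) = 0.65474010; N(-d2) = 0.68811253
P = 106.2900 * 0.99925058 * 0.68811253 - 101.9400 * 1.00000000 * 0.65474010 = 6.3405


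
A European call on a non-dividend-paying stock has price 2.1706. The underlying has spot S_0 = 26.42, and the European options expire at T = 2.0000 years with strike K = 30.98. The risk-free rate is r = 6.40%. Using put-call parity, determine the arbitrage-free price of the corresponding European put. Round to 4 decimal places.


Answer: Put price = 3.0085

Derivation:
Put-call parity: C - P = S_0 * exp(-qT) - K * exp(-rT).
S_0 * exp(-qT) = 26.4200 * 1.00000000 = 26.42000000
K * exp(-rT) = 30.9800 * 0.87985338 = 27.25785769
P = C - S*exp(-qT) + K*exp(-rT)
P = 2.1706 - 26.42000000 + 27.25785769 = 3.0085


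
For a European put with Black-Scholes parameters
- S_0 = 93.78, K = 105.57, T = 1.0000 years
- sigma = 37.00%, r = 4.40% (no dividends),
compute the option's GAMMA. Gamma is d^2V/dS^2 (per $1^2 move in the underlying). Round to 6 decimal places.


Answer: Gamma = 0.011496

Derivation:
d1 = -0.0161422334; d2 = -0.3861422334
phi(d1) = 0.3988903073; exp(-qT) = 1.0000000000; exp(-rT) = 0.9569539575
Gamma = exp(-qT) * phi(d1) / (S * sigma * sqrt(T)) = 1.0000000000 * 0.3988903073 / (93.7800 * 0.3700 * 1.0000000000) = 0.011496


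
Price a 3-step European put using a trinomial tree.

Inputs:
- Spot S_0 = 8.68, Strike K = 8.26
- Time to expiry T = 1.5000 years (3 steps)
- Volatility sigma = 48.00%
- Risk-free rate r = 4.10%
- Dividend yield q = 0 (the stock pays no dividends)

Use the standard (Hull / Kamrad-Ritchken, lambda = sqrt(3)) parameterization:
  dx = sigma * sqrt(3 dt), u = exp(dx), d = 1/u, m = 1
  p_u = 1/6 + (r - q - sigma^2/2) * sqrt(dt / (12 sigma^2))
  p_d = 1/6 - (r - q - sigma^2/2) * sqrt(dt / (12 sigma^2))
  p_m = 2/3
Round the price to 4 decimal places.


dt = T/N = 0.500000; dx = sigma*sqrt(3*dt) = 0.587878
u = exp(dx) = 1.800164; d = 1/u = 0.555505
p_u = 0.135112, p_m = 0.666667, p_d = 0.198221
Discount per step: exp(-r*dt) = 0.979709
Stock lattice S(k, j) with j the centered position index:
  k=0: S(0,+0) = 8.6800
  k=1: S(1,-1) = 4.8218; S(1,+0) = 8.6800; S(1,+1) = 15.6254
  k=2: S(2,-2) = 2.6785; S(2,-1) = 4.8218; S(2,+0) = 8.6800; S(2,+1) = 15.6254; S(2,+2) = 28.1283
  k=3: S(3,-3) = 1.4879; S(3,-2) = 2.6785; S(3,-1) = 4.8218; S(3,+0) = 8.6800; S(3,+1) = 15.6254; S(3,+2) = 28.1283; S(3,+3) = 50.6356
Terminal payoffs V(N, j) = max(K - S_T, 0):
  V(3,-3) = 6.772066; V(3,-2) = 5.581475; V(3,-1) = 3.438216; V(3,+0) = 0.000000; V(3,+1) = 0.000000; V(3,+2) = 0.000000; V(3,+3) = 0.000000
Backward induction: V(k, j) = exp(-r*dt) * [p_u * V(k+1, j+1) + p_m * V(k+1, j) + p_d * V(k+1, j-1)]
  V(2,-2) = exp(-r*dt) * [p_u*3.438216 + p_m*5.581475 + p_d*6.772066] = 5.415725
  V(2,-1) = exp(-r*dt) * [p_u*0.000000 + p_m*3.438216 + p_d*5.581475] = 3.329548
  V(2,+0) = exp(-r*dt) * [p_u*0.000000 + p_m*0.000000 + p_d*3.438216] = 0.667697
  V(2,+1) = exp(-r*dt) * [p_u*0.000000 + p_m*0.000000 + p_d*0.000000] = 0.000000
  V(2,+2) = exp(-r*dt) * [p_u*0.000000 + p_m*0.000000 + p_d*0.000000] = 0.000000
  V(1,-1) = exp(-r*dt) * [p_u*0.667697 + p_m*3.329548 + p_d*5.415725] = 3.314769
  V(1,+0) = exp(-r*dt) * [p_u*0.000000 + p_m*0.667697 + p_d*3.329548] = 1.082693
  V(1,+1) = exp(-r*dt) * [p_u*0.000000 + p_m*0.000000 + p_d*0.667697] = 0.129666
  V(0,+0) = exp(-r*dt) * [p_u*0.129666 + p_m*1.082693 + p_d*3.314769] = 1.368037

Answer: Price = V(0,0) = 1.3680


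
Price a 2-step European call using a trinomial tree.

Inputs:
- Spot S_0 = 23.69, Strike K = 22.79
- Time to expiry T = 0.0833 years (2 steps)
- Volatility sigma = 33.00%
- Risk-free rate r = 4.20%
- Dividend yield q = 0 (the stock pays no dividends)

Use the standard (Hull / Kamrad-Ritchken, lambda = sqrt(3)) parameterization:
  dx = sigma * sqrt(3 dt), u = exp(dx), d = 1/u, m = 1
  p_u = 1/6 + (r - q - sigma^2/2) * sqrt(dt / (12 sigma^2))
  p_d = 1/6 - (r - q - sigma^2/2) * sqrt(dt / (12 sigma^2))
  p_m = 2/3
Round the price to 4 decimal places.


Answer: Price = V(0,0) = 1.4775

Derivation:
dt = T/N = 0.041650; dx = sigma*sqrt(3*dt) = 0.116649
u = exp(dx) = 1.123725; d = 1/u = 0.889897
p_u = 0.164444, p_m = 0.666667, p_d = 0.168889
Discount per step: exp(-r*dt) = 0.998252
Stock lattice S(k, j) with j the centered position index:
  k=0: S(0,+0) = 23.6900
  k=1: S(1,-1) = 21.0817; S(1,+0) = 23.6900; S(1,+1) = 26.6211
  k=2: S(2,-2) = 18.7605; S(2,-1) = 21.0817; S(2,+0) = 23.6900; S(2,+1) = 26.6211; S(2,+2) = 29.9147
Terminal payoffs V(N, j) = max(S_T - K, 0):
  V(2,-2) = 0.000000; V(2,-1) = 0.000000; V(2,+0) = 0.900000; V(2,+1) = 3.831051; V(2,+2) = 7.124747
Backward induction: V(k, j) = exp(-r*dt) * [p_u * V(k+1, j+1) + p_m * V(k+1, j) + p_d * V(k+1, j-1)]
  V(1,-1) = exp(-r*dt) * [p_u*0.900000 + p_m*0.000000 + p_d*0.000000] = 0.147741
  V(1,+0) = exp(-r*dt) * [p_u*3.831051 + p_m*0.900000 + p_d*0.000000] = 1.227844
  V(1,+1) = exp(-r*dt) * [p_u*7.124747 + p_m*3.831051 + p_d*0.900000] = 3.870879
  V(0,+0) = exp(-r*dt) * [p_u*3.870879 + p_m*1.227844 + p_d*0.147741] = 1.477470
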